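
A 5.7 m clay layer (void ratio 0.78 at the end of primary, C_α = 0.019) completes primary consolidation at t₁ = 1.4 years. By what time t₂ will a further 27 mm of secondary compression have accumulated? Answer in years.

S_s = C_α·H/(1+e_p)·log₁₀(t₂/t₁) ⇒ log₁₀(t₂/t₁) = S_s·(1+e_p)/(C_α·H).
log₁₀(t₂/t₁) = 0.027 × (1+0.78) / (0.019×5.7) = 0.4438
t₂ = t₁ × 10^0.4438 = 1.4 × 2.778 = 3.89 years

t₂ ≈ 3.89 years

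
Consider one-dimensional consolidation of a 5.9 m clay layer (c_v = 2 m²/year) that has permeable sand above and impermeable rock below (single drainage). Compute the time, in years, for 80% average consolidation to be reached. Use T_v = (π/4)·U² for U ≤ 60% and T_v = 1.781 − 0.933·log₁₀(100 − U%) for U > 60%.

Drainage path length: H_d = H = 5.9 m (single drainage).
U > 60%: T_v = 1.781 − 0.933·log₁₀(100 − 80) = 0.56714.
t = T_v·H_d²/c_v = 0.56714×5.9²/2 = 9.871 years.

t ≈ 9.87 years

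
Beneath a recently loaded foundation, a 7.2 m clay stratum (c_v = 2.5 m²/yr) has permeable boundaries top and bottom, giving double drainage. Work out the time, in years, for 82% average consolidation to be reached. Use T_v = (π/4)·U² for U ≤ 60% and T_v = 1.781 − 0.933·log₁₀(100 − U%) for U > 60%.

Drainage path length: H_d = H/2 = 3.6 m (double drainage).
U > 60%: T_v = 1.781 − 0.933·log₁₀(100 − 82) = 0.60983.
t = T_v·H_d²/c_v = 0.60983×3.6²/2.5 = 3.161 years.

t ≈ 3.16 years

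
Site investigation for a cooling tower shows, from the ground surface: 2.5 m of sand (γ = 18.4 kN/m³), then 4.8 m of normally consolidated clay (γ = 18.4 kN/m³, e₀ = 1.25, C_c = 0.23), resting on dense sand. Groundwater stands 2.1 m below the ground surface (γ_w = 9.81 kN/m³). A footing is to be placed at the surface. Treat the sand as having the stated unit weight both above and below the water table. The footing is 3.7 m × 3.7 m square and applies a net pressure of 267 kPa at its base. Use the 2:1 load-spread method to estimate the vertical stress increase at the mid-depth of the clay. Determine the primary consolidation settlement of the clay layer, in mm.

S_c ≈ 124 mm

Mid-depth of clay below the ground surface: z = 2.5 + 4.8/2 = 4.9 m.
Total vertical stress at mid-clay: σ_v = 18.4×2.5 + 18.4×2.4 = 90.16 kPa.
Pore pressure: u = 9.81×(4.9 − 2.1) = 27.468 kPa.
Initial effective stress: σ'_0 = σ_v − u = 90.16 − 27.468 = 62.692 kPa.
Stress increase at mid-clay by the 2:1 spreading method:
Δσ = qBL/((B+z)(L+z)) = 267×3.7×3.7/((3.7+4.9)(3.7+4.9)) = 49.422 kPa
Final effective stress: σ'_f = σ'_0 + Δσ = 62.692 + 49.422 = 112.11 kPa.
Normally consolidated clay, so the full stress increment lies on the virgin compression line:
S_c = C_c·H/(1+e₀)·log₁₀(σ'_f/σ'_0) = 0.23×4.8/(1+1.25)×log₁₀(112.11/62.692)
    = 0.49067 × 0.25243 = 0.1239 m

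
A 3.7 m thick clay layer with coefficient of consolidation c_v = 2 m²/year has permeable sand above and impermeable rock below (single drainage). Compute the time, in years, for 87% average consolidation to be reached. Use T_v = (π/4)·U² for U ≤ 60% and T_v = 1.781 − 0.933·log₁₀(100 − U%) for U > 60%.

Drainage path length: H_d = H = 3.7 m (single drainage).
U > 60%: T_v = 1.781 − 0.933·log₁₀(100 − 87) = 0.74169.
t = T_v·H_d²/c_v = 0.74169×3.7²/2 = 5.077 years.

t ≈ 5.08 years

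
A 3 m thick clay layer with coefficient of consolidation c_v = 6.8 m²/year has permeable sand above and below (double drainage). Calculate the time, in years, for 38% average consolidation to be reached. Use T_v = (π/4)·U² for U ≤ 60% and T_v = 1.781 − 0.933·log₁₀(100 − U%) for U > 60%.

t ≈ 0.0375 years

Drainage path length: H_d = H/2 = 1.5 m (double drainage).
U ≤ 60%: T_v = (π/4)·U² = (π/4)×0.38² = 0.11341.
t = T_v·H_d²/c_v = 0.11341×1.5²/6.8 = 0.03753 years.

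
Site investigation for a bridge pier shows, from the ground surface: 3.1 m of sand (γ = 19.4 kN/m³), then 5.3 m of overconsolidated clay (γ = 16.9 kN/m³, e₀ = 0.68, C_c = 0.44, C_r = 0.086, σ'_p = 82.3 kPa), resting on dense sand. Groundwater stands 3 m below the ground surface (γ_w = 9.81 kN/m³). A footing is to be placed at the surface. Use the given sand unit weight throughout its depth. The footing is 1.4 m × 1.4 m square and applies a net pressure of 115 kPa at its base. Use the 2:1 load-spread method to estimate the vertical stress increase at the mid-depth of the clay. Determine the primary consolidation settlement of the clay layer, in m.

Mid-depth of clay below the ground surface: z = 3.1 + 5.3/2 = 5.75 m.
Total vertical stress at mid-clay: σ_v = 19.4×3.1 + 16.9×2.65 = 104.92 kPa.
Pore pressure: u = 9.81×(5.75 − 3) = 26.978 kPa.
Initial effective stress: σ'_0 = σ_v − u = 104.92 − 26.978 = 77.942 kPa.
Stress increase at mid-clay by the 2:1 spreading method:
Δσ = qBL/((B+z)(L+z)) = 115×1.4×1.4/((1.4+5.75)(1.4+5.75)) = 4.409 kPa
Final effective stress: σ'_f = 77.942 + 4.409 = 82.351 kPa.
σ'_f = 82.351 > σ'_p = 82.3 kPa, so the stress path crosses the preconsolidation pressure — recompression up to σ'_p, then virgin compression beyond:
S_c = H/(1+e₀)·[C_r·log₁₀(σ'_p/σ'_0) + C_c·log₁₀(σ'_f/σ'_p)]
    = 5.3/1.68 × [0.086×log₁₀(82.3/77.942) + 0.44×log₁₀(82.351/82.3)]
    = 3.1548 × [0.002032 + 0.00011838] = 0.006784 m

S_c ≈ 0.00678 m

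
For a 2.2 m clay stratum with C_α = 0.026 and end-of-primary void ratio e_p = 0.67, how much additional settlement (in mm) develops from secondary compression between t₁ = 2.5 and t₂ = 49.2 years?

Secondary compression: S_s = C_α·H/(1+e_p)·log₁₀(t₂/t₁)
S_s = 0.026×2.2/(1+0.67)×log₁₀(49.2/2.5)
    = 0.03425 × 1.294 = 0.04432 m

S_s ≈ 44.3 mm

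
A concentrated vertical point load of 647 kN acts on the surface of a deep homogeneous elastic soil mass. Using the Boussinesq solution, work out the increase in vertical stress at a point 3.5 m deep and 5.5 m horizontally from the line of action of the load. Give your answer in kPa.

Boussinesq vertical stress below a point load on an elastic half-space:
Δσ_z = 3P/(2πz²) · [1 + (r/z)²]^(−5/2)
r/z = 5.5/3.5 = 1.5714; [1+(r/z)²]^(−5/2) = 0.044603.
Δσ_z = 3×647/(2π×3.5²) × 0.044603 = 25.218 × 0.044603 = 1.125 kPa

Δσ_z ≈ 1.12 kPa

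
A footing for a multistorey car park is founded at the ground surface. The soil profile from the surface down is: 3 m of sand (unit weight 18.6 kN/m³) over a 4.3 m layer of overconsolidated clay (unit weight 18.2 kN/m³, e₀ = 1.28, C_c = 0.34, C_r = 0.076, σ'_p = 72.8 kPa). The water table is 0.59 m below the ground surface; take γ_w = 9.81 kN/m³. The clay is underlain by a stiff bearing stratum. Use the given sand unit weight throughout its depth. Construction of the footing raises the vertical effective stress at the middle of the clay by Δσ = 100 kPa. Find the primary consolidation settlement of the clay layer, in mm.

Mid-depth of clay below the ground surface: z = 3 + 4.3/2 = 5.15 m.
Total vertical stress at mid-clay: σ_v = 18.6×3 + 18.2×2.15 = 94.93 kPa.
Pore pressure: u = 9.81×(5.15 − 0.59) = 44.734 kPa.
Initial effective stress: σ'_0 = σ_v − u = 94.93 − 44.734 = 50.196 kPa.
Final effective stress: σ'_f = 50.196 + 100 = 150.2 kPa.
σ'_f = 150.2 > σ'_p = 72.8 kPa, so the stress path crosses the preconsolidation pressure — recompression up to σ'_p, then virgin compression beyond:
S_c = H/(1+e₀)·[C_r·log₁₀(σ'_p/σ'_0) + C_c·log₁₀(σ'_f/σ'_p)]
    = 4.3/2.28 × [0.076×log₁₀(72.8/50.196) + 0.34×log₁₀(150.2/72.8)]
    = 1.886 × [0.012271 + 0.10694] = 0.2248 m

S_c ≈ 225 mm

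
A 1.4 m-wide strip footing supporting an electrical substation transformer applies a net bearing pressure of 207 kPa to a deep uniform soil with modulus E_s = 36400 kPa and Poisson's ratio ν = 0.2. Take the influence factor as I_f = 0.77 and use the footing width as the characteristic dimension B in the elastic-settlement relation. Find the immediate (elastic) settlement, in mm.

S_e ≈ 5.89 mm

Immediate (elastic) settlement: S_e = q·B·(1−ν²)/E_s · I_f.
S_e = 207 × 1.4 × (1 − 0.2²) / 36400 × 0.77
    = 207 × 1.4 × 0.96 / 36400 × 0.77
    = 0.005885 m = 5.885 mm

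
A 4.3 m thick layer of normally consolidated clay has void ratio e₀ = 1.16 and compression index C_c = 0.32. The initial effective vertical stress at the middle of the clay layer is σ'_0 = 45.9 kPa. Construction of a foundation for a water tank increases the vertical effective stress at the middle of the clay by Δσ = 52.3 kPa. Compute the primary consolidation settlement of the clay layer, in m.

Final effective stress: σ'_f = σ'_0 + Δσ = 45.9 + 52.3 = 98.2 kPa.
Normally consolidated clay, so the full stress increment lies on the virgin compression line:
S_c = C_c·H/(1+e₀)·log₁₀(σ'_f/σ'_0) = 0.32×4.3/(1+1.16)×log₁₀(98.2/45.9)
    = 0.63704 × 0.3303 = 0.2104 m

S_c ≈ 0.21 m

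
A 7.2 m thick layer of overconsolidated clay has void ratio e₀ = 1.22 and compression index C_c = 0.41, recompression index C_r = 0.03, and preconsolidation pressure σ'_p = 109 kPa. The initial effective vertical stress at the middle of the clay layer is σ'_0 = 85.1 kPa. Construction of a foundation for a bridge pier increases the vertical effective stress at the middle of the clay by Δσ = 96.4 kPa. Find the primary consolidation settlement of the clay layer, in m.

Final effective stress: σ'_f = 85.1 + 96.4 = 181.5 kPa.
σ'_f = 181.5 > σ'_p = 109 kPa, so the stress path crosses the preconsolidation pressure — recompression up to σ'_p, then virgin compression beyond:
S_c = H/(1+e₀)·[C_r·log₁₀(σ'_p/σ'_0) + C_c·log₁₀(σ'_f/σ'_p)]
    = 7.2/2.22 × [0.03×log₁₀(109/85.1) + 0.41×log₁₀(181.5/109)]
    = 3.2432 × [0.0032249 + 0.090795] = 0.3049 m

S_c ≈ 0.305 m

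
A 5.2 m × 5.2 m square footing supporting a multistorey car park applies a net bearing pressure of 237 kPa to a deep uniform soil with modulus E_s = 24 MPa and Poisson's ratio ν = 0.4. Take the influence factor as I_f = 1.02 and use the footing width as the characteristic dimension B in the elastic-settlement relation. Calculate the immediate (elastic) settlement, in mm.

Immediate (elastic) settlement: S_e = q·B·(1−ν²)/E_s · I_f.
E_s = 24 MPa = 24000 kPa.
S_e = 237 × 5.2 × (1 − 0.4²) / 24000 × 1.02
    = 237 × 5.2 × 0.84 / 24000 × 1.02
    = 0.044 m = 44 mm

S_e ≈ 44 mm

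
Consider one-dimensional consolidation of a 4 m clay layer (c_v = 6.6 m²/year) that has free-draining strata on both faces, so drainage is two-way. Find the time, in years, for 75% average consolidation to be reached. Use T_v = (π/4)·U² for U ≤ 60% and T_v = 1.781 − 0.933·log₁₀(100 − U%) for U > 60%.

t ≈ 0.289 years

Drainage path length: H_d = H/2 = 2 m (double drainage).
U > 60%: T_v = 1.781 − 0.933·log₁₀(100 − 75) = 0.47672.
t = T_v·H_d²/c_v = 0.47672×2²/6.6 = 0.2889 years.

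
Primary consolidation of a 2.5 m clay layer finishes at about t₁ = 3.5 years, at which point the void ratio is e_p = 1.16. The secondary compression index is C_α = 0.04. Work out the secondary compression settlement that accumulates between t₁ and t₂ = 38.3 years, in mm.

Secondary compression: S_s = C_α·H/(1+e_p)·log₁₀(t₂/t₁)
S_s = 0.04×2.5/(1+1.16)×log₁₀(38.3/3.5)
    = 0.0463 × 1.039 = 0.04811 m

S_s ≈ 48.1 mm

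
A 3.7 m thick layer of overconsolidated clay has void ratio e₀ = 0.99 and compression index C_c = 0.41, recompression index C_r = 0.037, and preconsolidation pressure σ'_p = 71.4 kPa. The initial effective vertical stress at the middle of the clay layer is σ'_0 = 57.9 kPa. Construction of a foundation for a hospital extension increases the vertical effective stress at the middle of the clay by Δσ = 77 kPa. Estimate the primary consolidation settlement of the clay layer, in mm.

Final effective stress: σ'_f = 57.9 + 77 = 134.9 kPa.
σ'_f = 134.9 > σ'_p = 71.4 kPa, so the stress path crosses the preconsolidation pressure — recompression up to σ'_p, then virgin compression beyond:
S_c = H/(1+e₀)·[C_r·log₁₀(σ'_p/σ'_0) + C_c·log₁₀(σ'_f/σ'_p)]
    = 3.7/1.99 × [0.037×log₁₀(71.4/57.9) + 0.41×log₁₀(134.9/71.4)]
    = 1.8593 × [0.0033677 + 0.11329] = 0.2169 m

S_c ≈ 217 mm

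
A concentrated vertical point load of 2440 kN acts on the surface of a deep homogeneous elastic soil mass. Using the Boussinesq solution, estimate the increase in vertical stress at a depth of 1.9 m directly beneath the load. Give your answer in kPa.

Δσ_z ≈ 323 kPa

Boussinesq vertical stress below a point load on an elastic half-space:
Δσ_z = 3P/(2πz²) · [1 + (r/z)²]^(−5/2)
r/z = 0/1.9 = 0; [1+(r/z)²]^(−5/2) = 1.
Δσ_z = 3×2440/(2π×1.9²) × 1 = 322.72 × 1 = 322.7 kPa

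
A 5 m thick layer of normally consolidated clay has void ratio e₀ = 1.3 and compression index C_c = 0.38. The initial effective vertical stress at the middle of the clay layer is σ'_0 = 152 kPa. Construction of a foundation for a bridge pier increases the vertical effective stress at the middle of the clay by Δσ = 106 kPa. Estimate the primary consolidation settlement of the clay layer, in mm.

Final effective stress: σ'_f = σ'_0 + Δσ = 152 + 106 = 258 kPa.
Normally consolidated clay, so the full stress increment lies on the virgin compression line:
S_c = C_c·H/(1+e₀)·log₁₀(σ'_f/σ'_0) = 0.38×5/(1+1.3)×log₁₀(258/152)
    = 0.82609 × 0.22978 = 0.1898 m

S_c ≈ 190 mm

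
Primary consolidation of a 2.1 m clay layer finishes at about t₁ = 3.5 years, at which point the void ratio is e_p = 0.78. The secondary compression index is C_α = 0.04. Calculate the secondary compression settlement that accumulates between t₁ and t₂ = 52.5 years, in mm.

S_s ≈ 55.5 mm

Secondary compression: S_s = C_α·H/(1+e_p)·log₁₀(t₂/t₁)
S_s = 0.04×2.1/(1+0.78)×log₁₀(52.5/3.5)
    = 0.04719 × 1.176 = 0.0555 m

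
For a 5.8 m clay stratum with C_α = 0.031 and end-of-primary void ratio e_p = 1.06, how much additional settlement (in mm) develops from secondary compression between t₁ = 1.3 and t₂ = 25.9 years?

S_s ≈ 113 mm

Secondary compression: S_s = C_α·H/(1+e_p)·log₁₀(t₂/t₁)
S_s = 0.031×5.8/(1+1.06)×log₁₀(25.9/1.3)
    = 0.08728 × 1.299 = 0.1134 m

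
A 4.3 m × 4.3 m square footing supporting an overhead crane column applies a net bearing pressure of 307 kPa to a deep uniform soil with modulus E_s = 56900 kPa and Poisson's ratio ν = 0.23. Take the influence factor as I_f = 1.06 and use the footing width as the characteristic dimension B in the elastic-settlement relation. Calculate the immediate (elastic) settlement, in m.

S_e ≈ 0.0233 m

Immediate (elastic) settlement: S_e = q·B·(1−ν²)/E_s · I_f.
S_e = 307 × 4.3 × (1 − 0.23²) / 56900 × 1.06
    = 307 × 4.3 × 0.9471 / 56900 × 1.06
    = 0.02329 m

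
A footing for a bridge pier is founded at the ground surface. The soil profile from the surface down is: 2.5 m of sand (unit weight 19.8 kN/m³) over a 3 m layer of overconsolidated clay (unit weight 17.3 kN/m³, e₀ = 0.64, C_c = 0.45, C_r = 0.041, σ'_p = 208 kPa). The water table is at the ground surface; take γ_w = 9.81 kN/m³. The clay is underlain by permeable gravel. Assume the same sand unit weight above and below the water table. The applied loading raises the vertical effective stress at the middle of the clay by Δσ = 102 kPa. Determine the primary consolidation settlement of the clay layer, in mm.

S_c ≈ 43.6 mm

Mid-depth of clay below the ground surface: z = 2.5 + 3/2 = 4 m.
Total vertical stress at mid-clay: σ_v = 19.8×2.5 + 17.3×1.5 = 75.45 kPa.
Pore pressure: u = 9.81×(4 − 0) = 39.24 kPa.
Initial effective stress: σ'_0 = σ_v − u = 75.45 − 39.24 = 36.21 kPa.
Final effective stress: σ'_f = 36.21 + 102 = 138.21 kPa.
σ'_f = 138.21 ≤ σ'_p = 208 kPa, so the clay remains overconsolidated and only the recompression index applies:
S_c = C_r·H/(1+e₀)·log₁₀(σ'_f/σ'_0) = 0.041×3/1.64×log₁₀(138.21/36.21)
    = 0.075001 × 0.58171 = 0.04363 m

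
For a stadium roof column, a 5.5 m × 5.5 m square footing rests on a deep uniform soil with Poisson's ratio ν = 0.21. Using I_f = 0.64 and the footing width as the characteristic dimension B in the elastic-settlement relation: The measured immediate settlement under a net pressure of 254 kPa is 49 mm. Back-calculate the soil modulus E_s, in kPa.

S_e = q·B·(1−ν²)/E_s · I_f  ⇒  E_s = q·B·(1−ν²)·I_f / S_e.
E_s = 254 × 5.5 × 0.9559 × 0.64 / 0.049 = 17440 kPa

E_s ≈ 17400 kPa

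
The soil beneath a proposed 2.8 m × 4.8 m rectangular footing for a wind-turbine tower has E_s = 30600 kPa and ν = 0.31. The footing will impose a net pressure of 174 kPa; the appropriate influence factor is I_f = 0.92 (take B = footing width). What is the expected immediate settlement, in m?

S_e ≈ 0.0132 m

Immediate (elastic) settlement: S_e = q·B·(1−ν²)/E_s · I_f.
S_e = 174 × 2.8 × (1 − 0.31²) / 30600 × 0.92
    = 174 × 2.8 × 0.9039 / 30600 × 0.92
    = 0.01324 m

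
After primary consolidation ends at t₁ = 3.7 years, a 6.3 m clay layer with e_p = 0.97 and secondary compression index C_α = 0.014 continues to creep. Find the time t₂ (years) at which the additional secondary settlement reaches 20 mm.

S_s = C_α·H/(1+e_p)·log₁₀(t₂/t₁) ⇒ log₁₀(t₂/t₁) = S_s·(1+e_p)/(C_α·H).
log₁₀(t₂/t₁) = 0.02 × (1+0.97) / (0.014×6.3) = 0.4467
t₂ = t₁ × 10^0.4467 = 3.7 × 2.797 = 10.35 years

t₂ ≈ 10.3 years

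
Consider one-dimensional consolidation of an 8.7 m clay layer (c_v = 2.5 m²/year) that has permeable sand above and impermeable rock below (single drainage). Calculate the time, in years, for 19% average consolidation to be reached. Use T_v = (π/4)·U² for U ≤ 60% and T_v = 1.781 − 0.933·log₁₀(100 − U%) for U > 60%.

Drainage path length: H_d = H = 8.7 m (single drainage).
U ≤ 60%: T_v = (π/4)·U² = (π/4)×0.19² = 0.028353.
t = T_v·H_d²/c_v = 0.028353×8.7²/2.5 = 0.8584 years.

t ≈ 0.858 years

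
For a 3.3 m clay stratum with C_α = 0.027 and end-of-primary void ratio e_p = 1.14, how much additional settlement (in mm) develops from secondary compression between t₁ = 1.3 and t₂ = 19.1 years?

S_s ≈ 48.6 mm

Secondary compression: S_s = C_α·H/(1+e_p)·log₁₀(t₂/t₁)
S_s = 0.027×3.3/(1+1.14)×log₁₀(19.1/1.3)
    = 0.04164 × 1.167 = 0.04859 m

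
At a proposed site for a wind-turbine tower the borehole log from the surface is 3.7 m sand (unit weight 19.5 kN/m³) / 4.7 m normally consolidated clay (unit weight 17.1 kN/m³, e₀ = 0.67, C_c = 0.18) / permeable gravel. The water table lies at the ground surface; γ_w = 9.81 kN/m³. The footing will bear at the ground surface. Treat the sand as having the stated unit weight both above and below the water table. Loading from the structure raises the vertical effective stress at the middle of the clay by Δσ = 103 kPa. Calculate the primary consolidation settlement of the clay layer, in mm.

Mid-depth of clay below the ground surface: z = 3.7 + 4.7/2 = 6.05 m.
Total vertical stress at mid-clay: σ_v = 19.5×3.7 + 17.1×2.35 = 112.34 kPa.
Pore pressure: u = 9.81×(6.05 − 0) = 59.351 kPa.
Initial effective stress: σ'_0 = σ_v − u = 112.34 − 59.351 = 52.989 kPa.
Final effective stress: σ'_f = σ'_0 + Δσ = 52.989 + 103 = 155.99 kPa.
Normally consolidated clay, so the full stress increment lies on the virgin compression line:
S_c = C_c·H/(1+e₀)·log₁₀(σ'_f/σ'_0) = 0.18×4.7/(1+0.67)×log₁₀(155.99/52.989)
    = 0.50659 × 0.46891 = 0.2375 m

S_c ≈ 238 mm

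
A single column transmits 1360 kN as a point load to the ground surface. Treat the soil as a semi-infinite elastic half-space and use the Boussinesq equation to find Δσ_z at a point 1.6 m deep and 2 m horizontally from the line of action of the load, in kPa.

Boussinesq vertical stress below a point load on an elastic half-space:
Δσ_z = 3P/(2πz²) · [1 + (r/z)²]^(−5/2)
r/z = 2/1.6 = 1.25; [1+(r/z)²]^(−5/2) = 0.095135.
Δσ_z = 3×1360/(2π×1.6²) × 0.095135 = 253.65 × 0.095135 = 24.13 kPa

Δσ_z ≈ 24.1 kPa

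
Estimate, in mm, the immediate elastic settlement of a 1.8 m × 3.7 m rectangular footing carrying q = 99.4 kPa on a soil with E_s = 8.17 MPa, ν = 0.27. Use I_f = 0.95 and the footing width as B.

Immediate (elastic) settlement: S_e = q·B·(1−ν²)/E_s · I_f.
E_s = 8.17 MPa = 8170 kPa.
S_e = 99.4 × 1.8 × (1 − 0.27²) / 8170 × 0.95
    = 99.4 × 1.8 × 0.9271 / 8170 × 0.95
    = 0.01929 m = 19.29 mm

S_e ≈ 19.3 mm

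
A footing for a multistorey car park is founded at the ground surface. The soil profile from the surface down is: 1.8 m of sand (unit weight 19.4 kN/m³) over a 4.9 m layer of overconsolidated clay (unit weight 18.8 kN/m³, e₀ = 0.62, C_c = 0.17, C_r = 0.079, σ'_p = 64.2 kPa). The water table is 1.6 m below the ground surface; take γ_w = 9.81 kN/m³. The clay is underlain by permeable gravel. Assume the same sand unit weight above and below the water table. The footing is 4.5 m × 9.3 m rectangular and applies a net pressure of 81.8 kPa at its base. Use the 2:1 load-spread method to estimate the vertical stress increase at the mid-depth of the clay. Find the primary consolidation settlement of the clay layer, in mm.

Mid-depth of clay below the ground surface: z = 1.8 + 4.9/2 = 4.25 m.
Total vertical stress at mid-clay: σ_v = 19.4×1.8 + 18.8×2.45 = 80.98 kPa.
Pore pressure: u = 9.81×(4.25 − 1.6) = 25.997 kPa.
Initial effective stress: σ'_0 = σ_v − u = 80.98 − 25.997 = 54.983 kPa.
Stress increase at mid-clay by the 2:1 spreading method:
Δσ = qBL/((B+z)(L+z)) = 81.8×4.5×9.3/((4.5+4.25)(9.3+4.25)) = 28.874 kPa
Final effective stress: σ'_f = 54.983 + 28.874 = 83.857 kPa.
σ'_f = 83.857 > σ'_p = 64.2 kPa, so the stress path crosses the preconsolidation pressure — recompression up to σ'_p, then virgin compression beyond:
S_c = H/(1+e₀)·[C_r·log₁₀(σ'_p/σ'_0) + C_c·log₁₀(σ'_f/σ'_p)]
    = 4.9/1.62 × [0.079×log₁₀(64.2/54.983) + 0.17×log₁₀(83.857/64.2)]
    = 3.0247 × [0.0053172 + 0.019721] = 0.07573 m

S_c ≈ 75.7 mm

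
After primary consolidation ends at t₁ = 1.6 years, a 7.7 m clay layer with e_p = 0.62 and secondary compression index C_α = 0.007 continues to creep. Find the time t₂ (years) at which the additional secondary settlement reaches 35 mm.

S_s = C_α·H/(1+e_p)·log₁₀(t₂/t₁) ⇒ log₁₀(t₂/t₁) = S_s·(1+e_p)/(C_α·H).
log₁₀(t₂/t₁) = 0.035 × (1+0.62) / (0.007×7.7) = 1.052
t₂ = t₁ × 10^1.052 = 1.6 × 11.27 = 18.03 years

t₂ ≈ 18 years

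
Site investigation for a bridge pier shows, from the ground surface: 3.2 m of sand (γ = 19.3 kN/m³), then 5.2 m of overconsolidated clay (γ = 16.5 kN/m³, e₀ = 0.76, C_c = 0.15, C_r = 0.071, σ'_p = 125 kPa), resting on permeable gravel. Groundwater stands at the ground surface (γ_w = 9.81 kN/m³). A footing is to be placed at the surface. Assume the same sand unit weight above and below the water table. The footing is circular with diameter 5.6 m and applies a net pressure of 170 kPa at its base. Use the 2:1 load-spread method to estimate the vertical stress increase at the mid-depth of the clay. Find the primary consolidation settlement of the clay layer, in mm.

Mid-depth of clay below the ground surface: z = 3.2 + 5.2/2 = 5.8 m.
Total vertical stress at mid-clay: σ_v = 19.3×3.2 + 16.5×2.6 = 104.66 kPa.
Pore pressure: u = 9.81×(5.8 − 0) = 56.898 kPa.
Initial effective stress: σ'_0 = σ_v − u = 104.66 − 56.898 = 47.762 kPa.
Stress increase at mid-clay by the 2:1 spreading method:
Δσ ≈ qD²/(D+z)² = 170×5.6²/(5.6+5.8)² = 41.022 kPa
Final effective stress: σ'_f = 47.762 + 41.022 = 88.784 kPa.
σ'_f = 88.784 ≤ σ'_p = 125 kPa, so the clay remains overconsolidated and only the recompression index applies:
S_c = C_r·H/(1+e₀)·log₁₀(σ'_f/σ'_0) = 0.071×5.2/1.76×log₁₀(88.784/47.762)
    = 0.20977 × 0.26925 = 0.05648 m

S_c ≈ 56.5 mm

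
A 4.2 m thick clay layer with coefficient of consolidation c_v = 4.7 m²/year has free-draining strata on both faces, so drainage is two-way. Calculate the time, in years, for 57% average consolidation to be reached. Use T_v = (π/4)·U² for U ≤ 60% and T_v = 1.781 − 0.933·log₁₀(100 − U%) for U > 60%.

Drainage path length: H_d = H/2 = 2.1 m (double drainage).
U ≤ 60%: T_v = (π/4)·U² = (π/4)×0.57² = 0.25518.
t = T_v·H_d²/c_v = 0.25518×2.1²/4.7 = 0.2394 years.

t ≈ 0.239 years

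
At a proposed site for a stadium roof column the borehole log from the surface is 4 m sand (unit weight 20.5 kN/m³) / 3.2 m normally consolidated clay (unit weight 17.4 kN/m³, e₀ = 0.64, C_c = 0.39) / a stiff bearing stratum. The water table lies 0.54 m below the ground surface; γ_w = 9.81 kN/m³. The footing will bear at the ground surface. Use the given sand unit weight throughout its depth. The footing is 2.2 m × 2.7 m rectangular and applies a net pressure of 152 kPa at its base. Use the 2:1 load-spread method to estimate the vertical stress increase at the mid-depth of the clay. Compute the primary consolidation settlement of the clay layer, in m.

S_c ≈ 0.0689 m

Mid-depth of clay below the ground surface: z = 4 + 3.2/2 = 5.6 m.
Total vertical stress at mid-clay: σ_v = 20.5×4 + 17.4×1.6 = 109.84 kPa.
Pore pressure: u = 9.81×(5.6 − 0.54) = 49.639 kPa.
Initial effective stress: σ'_0 = σ_v − u = 109.84 − 49.639 = 60.201 kPa.
Stress increase at mid-clay by the 2:1 spreading method:
Δσ = qBL/((B+z)(L+z)) = 152×2.2×2.7/((2.2+5.6)(2.7+5.6)) = 13.946 kPa
Final effective stress: σ'_f = σ'_0 + Δσ = 60.201 + 13.946 = 74.147 kPa.
Normally consolidated clay, so the full stress increment lies on the virgin compression line:
S_c = C_c·H/(1+e₀)·log₁₀(σ'_f/σ'_0) = 0.39×3.2/(1+0.64)×log₁₀(74.147/60.201)
    = 0.76098 × 0.09049 = 0.06886 m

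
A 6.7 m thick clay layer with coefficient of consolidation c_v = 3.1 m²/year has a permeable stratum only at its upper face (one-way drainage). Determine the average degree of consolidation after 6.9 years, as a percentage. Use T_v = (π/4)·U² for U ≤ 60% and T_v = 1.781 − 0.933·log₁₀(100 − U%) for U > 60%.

U ≈ 75 %

Drainage path length: H_d = H = 6.7 m (single drainage).
T_v = c_v·t/H_d² = 3.1×6.9/6.7² = 0.4765.
T_v = 0.4765 corresponds to the U > 60% branch:
U = 1 − 10^((1.781 − T_v)/0.933)/100 = 0.7499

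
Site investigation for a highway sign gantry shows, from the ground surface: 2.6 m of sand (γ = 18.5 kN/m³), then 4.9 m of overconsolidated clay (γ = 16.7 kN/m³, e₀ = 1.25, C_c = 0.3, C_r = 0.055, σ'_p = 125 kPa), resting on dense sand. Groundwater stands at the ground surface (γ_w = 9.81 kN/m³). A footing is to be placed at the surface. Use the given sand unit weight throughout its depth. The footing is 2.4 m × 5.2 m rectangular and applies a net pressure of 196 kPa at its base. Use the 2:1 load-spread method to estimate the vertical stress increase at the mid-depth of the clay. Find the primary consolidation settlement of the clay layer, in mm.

S_c ≈ 30.9 mm

Mid-depth of clay below the ground surface: z = 2.6 + 4.9/2 = 5.05 m.
Total vertical stress at mid-clay: σ_v = 18.5×2.6 + 16.7×2.45 = 89.015 kPa.
Pore pressure: u = 9.81×(5.05 − 0) = 49.541 kPa.
Initial effective stress: σ'_0 = σ_v − u = 89.015 − 49.541 = 39.474 kPa.
Stress increase at mid-clay by the 2:1 spreading method:
Δσ = qBL/((B+z)(L+z)) = 196×2.4×5.2/((2.4+5.05)(5.2+5.05)) = 32.032 kPa
Final effective stress: σ'_f = 39.474 + 32.032 = 71.506 kPa.
σ'_f = 71.506 ≤ σ'_p = 125 kPa, so the clay remains overconsolidated and only the recompression index applies:
S_c = C_r·H/(1+e₀)·log₁₀(σ'_f/σ'_0) = 0.055×4.9/2.25×log₁₀(71.506/39.474)
    = 0.11978 × 0.25803 = 0.03091 m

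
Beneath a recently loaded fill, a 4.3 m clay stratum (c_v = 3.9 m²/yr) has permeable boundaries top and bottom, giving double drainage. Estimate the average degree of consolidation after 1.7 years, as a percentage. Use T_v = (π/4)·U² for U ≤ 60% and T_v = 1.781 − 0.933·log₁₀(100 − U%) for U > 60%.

Drainage path length: H_d = H/2 = 2.15 m (double drainage).
T_v = c_v·t/H_d² = 3.9×1.7/2.15² = 1.4343.
T_v = 1.4343 corresponds to the U > 60% branch:
U = 1 − 10^((1.781 − T_v)/0.933)/100 = 0.9765

U ≈ 97.6 %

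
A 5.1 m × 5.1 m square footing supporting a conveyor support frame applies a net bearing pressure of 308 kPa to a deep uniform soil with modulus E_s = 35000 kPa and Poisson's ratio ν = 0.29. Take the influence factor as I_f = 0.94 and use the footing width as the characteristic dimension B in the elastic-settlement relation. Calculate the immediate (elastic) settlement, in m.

Immediate (elastic) settlement: S_e = q·B·(1−ν²)/E_s · I_f.
S_e = 308 × 5.1 × (1 − 0.29²) / 35000 × 0.94
    = 308 × 5.1 × 0.9159 / 35000 × 0.94
    = 0.03864 m

S_e ≈ 0.0386 m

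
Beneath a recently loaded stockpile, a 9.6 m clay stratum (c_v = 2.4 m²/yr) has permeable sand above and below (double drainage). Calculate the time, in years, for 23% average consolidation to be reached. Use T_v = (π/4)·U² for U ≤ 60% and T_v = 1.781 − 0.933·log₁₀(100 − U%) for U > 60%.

Drainage path length: H_d = H/2 = 4.8 m (double drainage).
U ≤ 60%: T_v = (π/4)·U² = (π/4)×0.23² = 0.041548.
t = T_v·H_d²/c_v = 0.041548×4.8²/2.4 = 0.3989 years.

t ≈ 0.399 years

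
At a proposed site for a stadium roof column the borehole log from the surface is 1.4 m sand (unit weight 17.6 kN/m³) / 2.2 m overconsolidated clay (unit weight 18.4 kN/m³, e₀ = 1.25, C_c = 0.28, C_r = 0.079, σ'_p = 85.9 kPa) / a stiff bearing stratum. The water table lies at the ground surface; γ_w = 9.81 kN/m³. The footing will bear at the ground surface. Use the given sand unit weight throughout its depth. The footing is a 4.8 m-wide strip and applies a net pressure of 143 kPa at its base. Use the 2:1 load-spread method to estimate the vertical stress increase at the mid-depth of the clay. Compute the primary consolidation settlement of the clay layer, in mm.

S_c ≈ 82.3 mm

Mid-depth of clay below the ground surface: z = 1.4 + 2.2/2 = 2.5 m.
Total vertical stress at mid-clay: σ_v = 17.6×1.4 + 18.4×1.1 = 44.88 kPa.
Pore pressure: u = 9.81×(2.5 − 0) = 24.525 kPa.
Initial effective stress: σ'_0 = σ_v − u = 44.88 − 24.525 = 20.355 kPa.
Stress increase at mid-clay by the 2:1 spreading method:
Δσ = qB/(B+z) = 143×4.8/(4.8+2.5) = 94.027 kPa
Final effective stress: σ'_f = 20.355 + 94.027 = 114.38 kPa.
σ'_f = 114.38 > σ'_p = 85.9 kPa, so the stress path crosses the preconsolidation pressure — recompression up to σ'_p, then virgin compression beyond:
S_c = H/(1+e₀)·[C_r·log₁₀(σ'_p/σ'_0) + C_c·log₁₀(σ'_f/σ'_p)]
    = 2.2/2.25 × [0.079×log₁₀(85.9/20.355) + 0.28×log₁₀(114.38/85.9)]
    = 0.97778 × [0.0494 + 0.03482] = 0.08235 m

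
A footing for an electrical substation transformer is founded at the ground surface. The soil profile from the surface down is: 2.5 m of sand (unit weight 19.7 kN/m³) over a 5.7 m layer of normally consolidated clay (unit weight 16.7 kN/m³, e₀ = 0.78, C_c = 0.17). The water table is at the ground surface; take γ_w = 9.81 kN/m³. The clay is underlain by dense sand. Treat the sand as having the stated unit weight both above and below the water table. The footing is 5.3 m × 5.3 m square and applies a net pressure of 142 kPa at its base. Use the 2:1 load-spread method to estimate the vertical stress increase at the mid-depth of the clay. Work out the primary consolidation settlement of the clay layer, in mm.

Mid-depth of clay below the ground surface: z = 2.5 + 5.7/2 = 5.35 m.
Total vertical stress at mid-clay: σ_v = 19.7×2.5 + 16.7×2.85 = 96.845 kPa.
Pore pressure: u = 9.81×(5.35 − 0) = 52.483 kPa.
Initial effective stress: σ'_0 = σ_v − u = 96.845 − 52.483 = 44.362 kPa.
Stress increase at mid-clay by the 2:1 spreading method:
Δσ = qBL/((B+z)(L+z)) = 142×5.3×5.3/((5.3+5.35)(5.3+5.35)) = 35.167 kPa
Final effective stress: σ'_f = σ'_0 + Δσ = 44.362 + 35.167 = 79.529 kPa.
Normally consolidated clay, so the full stress increment lies on the virgin compression line:
S_c = C_c·H/(1+e₀)·log₁₀(σ'_f/σ'_0) = 0.17×5.7/(1+0.78)×log₁₀(79.529/44.362)
    = 0.54438 × 0.25351 = 0.138 m

S_c ≈ 138 mm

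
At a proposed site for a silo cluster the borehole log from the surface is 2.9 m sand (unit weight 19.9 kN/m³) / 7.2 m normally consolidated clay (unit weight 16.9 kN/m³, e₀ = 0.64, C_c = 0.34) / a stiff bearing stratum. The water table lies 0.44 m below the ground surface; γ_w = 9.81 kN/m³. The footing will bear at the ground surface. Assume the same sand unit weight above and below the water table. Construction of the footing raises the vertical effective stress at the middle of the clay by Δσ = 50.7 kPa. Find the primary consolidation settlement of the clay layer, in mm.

Mid-depth of clay below the ground surface: z = 2.9 + 7.2/2 = 6.5 m.
Total vertical stress at mid-clay: σ_v = 19.9×2.9 + 16.9×3.6 = 118.55 kPa.
Pore pressure: u = 9.81×(6.5 − 0.44) = 59.449 kPa.
Initial effective stress: σ'_0 = σ_v − u = 118.55 − 59.449 = 59.101 kPa.
Final effective stress: σ'_f = σ'_0 + Δσ = 59.101 + 50.7 = 109.8 kPa.
Normally consolidated clay, so the full stress increment lies on the virgin compression line:
S_c = C_c·H/(1+e₀)·log₁₀(σ'_f/σ'_0) = 0.34×7.2/(1+0.64)×log₁₀(109.8/59.101)
    = 1.4927 × 0.26901 = 0.4016 m

S_c ≈ 402 mm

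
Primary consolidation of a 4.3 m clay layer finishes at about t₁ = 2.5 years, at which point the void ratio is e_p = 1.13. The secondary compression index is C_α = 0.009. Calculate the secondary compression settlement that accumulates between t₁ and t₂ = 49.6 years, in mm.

S_s ≈ 23.6 mm

Secondary compression: S_s = C_α·H/(1+e_p)·log₁₀(t₂/t₁)
S_s = 0.009×4.3/(1+1.13)×log₁₀(49.6/2.5)
    = 0.01817 × 1.298 = 0.02358 m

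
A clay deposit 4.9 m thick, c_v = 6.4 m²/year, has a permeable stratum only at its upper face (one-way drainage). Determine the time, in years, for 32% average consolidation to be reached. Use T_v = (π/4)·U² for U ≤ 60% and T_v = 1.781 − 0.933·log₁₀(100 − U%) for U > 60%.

t ≈ 0.302 years

Drainage path length: H_d = H = 4.9 m (single drainage).
U ≤ 60%: T_v = (π/4)·U² = (π/4)×0.32² = 0.080425.
t = T_v·H_d²/c_v = 0.080425×4.9²/6.4 = 0.3017 years.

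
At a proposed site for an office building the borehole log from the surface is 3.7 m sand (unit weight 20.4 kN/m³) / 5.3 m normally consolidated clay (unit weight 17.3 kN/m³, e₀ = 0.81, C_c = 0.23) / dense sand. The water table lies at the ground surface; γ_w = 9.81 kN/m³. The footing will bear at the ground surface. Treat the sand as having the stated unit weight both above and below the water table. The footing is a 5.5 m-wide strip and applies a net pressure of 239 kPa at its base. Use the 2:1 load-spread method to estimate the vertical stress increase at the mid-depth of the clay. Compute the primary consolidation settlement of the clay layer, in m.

Mid-depth of clay below the ground surface: z = 3.7 + 5.3/2 = 6.35 m.
Total vertical stress at mid-clay: σ_v = 20.4×3.7 + 17.3×2.65 = 121.33 kPa.
Pore pressure: u = 9.81×(6.35 − 0) = 62.294 kPa.
Initial effective stress: σ'_0 = σ_v − u = 121.33 − 62.294 = 59.036 kPa.
Stress increase at mid-clay by the 2:1 spreading method:
Δσ = qB/(B+z) = 239×5.5/(5.5+6.35) = 110.93 kPa
Final effective stress: σ'_f = σ'_0 + Δσ = 59.036 + 110.93 = 169.97 kPa.
Normally consolidated clay, so the full stress increment lies on the virgin compression line:
S_c = C_c·H/(1+e₀)·log₁₀(σ'_f/σ'_0) = 0.23×5.3/(1+0.81)×log₁₀(169.97/59.036)
    = 0.67348 × 0.45926 = 0.3093 m

S_c ≈ 0.309 m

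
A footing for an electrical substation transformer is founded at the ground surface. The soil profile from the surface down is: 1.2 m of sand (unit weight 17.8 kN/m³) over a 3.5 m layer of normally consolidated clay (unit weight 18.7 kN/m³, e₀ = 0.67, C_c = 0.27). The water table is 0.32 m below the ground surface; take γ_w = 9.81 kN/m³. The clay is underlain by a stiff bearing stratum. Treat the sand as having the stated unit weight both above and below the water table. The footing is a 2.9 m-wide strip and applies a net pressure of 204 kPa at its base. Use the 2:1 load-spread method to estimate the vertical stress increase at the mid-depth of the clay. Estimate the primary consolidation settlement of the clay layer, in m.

S_c ≈ 0.374 m

Mid-depth of clay below the ground surface: z = 1.2 + 3.5/2 = 2.95 m.
Total vertical stress at mid-clay: σ_v = 17.8×1.2 + 18.7×1.75 = 54.085 kPa.
Pore pressure: u = 9.81×(2.95 − 0.32) = 25.8 kPa.
Initial effective stress: σ'_0 = σ_v − u = 54.085 − 25.8 = 28.285 kPa.
Stress increase at mid-clay by the 2:1 spreading method:
Δσ = qB/(B+z) = 204×2.9/(2.9+2.95) = 101.13 kPa
Final effective stress: σ'_f = σ'_0 + Δσ = 28.285 + 101.13 = 129.41 kPa.
Normally consolidated clay, so the full stress increment lies on the virgin compression line:
S_c = C_c·H/(1+e₀)·log₁₀(σ'_f/σ'_0) = 0.27×3.5/(1+0.67)×log₁₀(129.41/28.285)
    = 0.56587 × 0.66041 = 0.3737 m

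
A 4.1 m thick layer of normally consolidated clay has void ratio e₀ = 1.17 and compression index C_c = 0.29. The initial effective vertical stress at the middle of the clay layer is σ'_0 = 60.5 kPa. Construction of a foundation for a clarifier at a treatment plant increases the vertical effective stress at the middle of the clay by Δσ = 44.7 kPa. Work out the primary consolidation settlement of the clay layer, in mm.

S_c ≈ 132 mm

Final effective stress: σ'_f = σ'_0 + Δσ = 60.5 + 44.7 = 105.2 kPa.
Normally consolidated clay, so the full stress increment lies on the virgin compression line:
S_c = C_c·H/(1+e₀)·log₁₀(σ'_f/σ'_0) = 0.29×4.1/(1+1.17)×log₁₀(105.2/60.5)
    = 0.54793 × 0.24026 = 0.1316 m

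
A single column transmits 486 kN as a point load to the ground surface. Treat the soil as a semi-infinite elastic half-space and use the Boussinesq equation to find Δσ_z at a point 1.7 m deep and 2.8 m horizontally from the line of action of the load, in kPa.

Δσ_z ≈ 3.02 kPa

Boussinesq vertical stress below a point load on an elastic half-space:
Δσ_z = 3P/(2πz²) · [1 + (r/z)²]^(−5/2)
r/z = 2.8/1.7 = 1.6471; [1+(r/z)²]^(−5/2) = 0.037648.
Δσ_z = 3×486/(2π×1.7²) × 0.037648 = 80.293 × 0.037648 = 3.023 kPa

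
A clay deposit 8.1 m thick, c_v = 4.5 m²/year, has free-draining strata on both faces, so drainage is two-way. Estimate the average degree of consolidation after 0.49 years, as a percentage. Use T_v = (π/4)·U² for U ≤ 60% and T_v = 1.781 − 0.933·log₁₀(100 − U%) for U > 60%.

Drainage path length: H_d = H/2 = 4.05 m (double drainage).
T_v = c_v·t/H_d² = 4.5×0.49/4.05² = 0.13443.
T_v = 0.13443 corresponds to the U ≤ 60% branch:
U = √(4T_v/π) = 0.4137

U ≈ 41.4 %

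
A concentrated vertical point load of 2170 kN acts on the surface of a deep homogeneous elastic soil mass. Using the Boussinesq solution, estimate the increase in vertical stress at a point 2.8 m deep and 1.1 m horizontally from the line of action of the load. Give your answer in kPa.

Δσ_z ≈ 92.3 kPa

Boussinesq vertical stress below a point load on an elastic half-space:
Δσ_z = 3P/(2πz²) · [1 + (r/z)²]^(−5/2)
r/z = 1.1/2.8 = 0.39286; [1+(r/z)²]^(−5/2) = 0.6985.
Δσ_z = 3×2170/(2π×2.8²) × 0.6985 = 132.16 × 0.6985 = 92.31 kPa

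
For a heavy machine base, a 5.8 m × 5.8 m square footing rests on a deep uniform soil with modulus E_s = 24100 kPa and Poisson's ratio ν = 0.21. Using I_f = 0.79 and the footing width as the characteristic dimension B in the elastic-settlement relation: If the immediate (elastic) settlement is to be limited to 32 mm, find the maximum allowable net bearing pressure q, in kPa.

q ≈ 176 kPa

S_e = q·B·(1−ν²)/E_s · I_f  ⇒  q = S_e·E_s / (B·(1−ν²)·I_f).
q = 0.032 × 24100 / (5.8 × 0.9559 × 0.79) = 176.1 kPa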